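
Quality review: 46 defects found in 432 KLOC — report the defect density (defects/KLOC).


Defect density = defects / KLOC
Defect density = 46 / 432
Defect density = 0.106 defects/KLOC

0.106 defects/KLOC


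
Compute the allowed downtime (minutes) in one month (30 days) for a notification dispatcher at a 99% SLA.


Formula: allowed downtime = period * (100 - SLA) / 100
Period (month (30 days)) = 43200 minutes
Unavailability fraction = (100 - 99.0) / 100
Allowed downtime = 43200 * (100 - 99.0) / 100
Allowed downtime = 432.0 minutes

432.0 minutes


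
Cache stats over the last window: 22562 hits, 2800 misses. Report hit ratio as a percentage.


Formula: hit rate = hits / (hits + misses) * 100
hit rate = 22562 / (22562 + 2800) * 100
hit rate = 22562 / 25362 * 100
hit rate = 88.96%

88.96%


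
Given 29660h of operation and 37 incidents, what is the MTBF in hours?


Formula: MTBF = Total operating time / Number of failures
MTBF = 29660 / 37
MTBF = 801.62 hours

801.62 hours


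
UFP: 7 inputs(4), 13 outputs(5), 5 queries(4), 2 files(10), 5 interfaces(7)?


UFP = EI*4 + EO*5 + EQ*4 + ILF*10 + EIF*7
UFP = 7*4 + 13*5 + 5*4 + 2*10 + 5*7
UFP = 28 + 65 + 20 + 20 + 35
UFP = 168

168


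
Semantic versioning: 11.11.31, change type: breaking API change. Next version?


Current: 11.11.31
Change category: 'breaking API change' → major bump
SemVer rule: major bump → increment MAJOR, reset MINOR and PATCH to 0
New: 12.0.0

12.0.0


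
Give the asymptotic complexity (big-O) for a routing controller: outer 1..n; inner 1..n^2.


Reasoning: n times n^2
Complexity: O(n^3)

O(n^3)


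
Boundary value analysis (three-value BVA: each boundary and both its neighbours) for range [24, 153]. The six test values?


Range: [24, 153]
Boundaries: just below min, min, min+1, max-1, max, just above max
Values: [23, 24, 25, 152, 153, 154]

[23, 24, 25, 152, 153, 154]


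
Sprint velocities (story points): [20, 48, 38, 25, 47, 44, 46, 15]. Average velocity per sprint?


Formula: Avg velocity = Total points / Number of sprints
Points: [20, 48, 38, 25, 47, 44, 46, 15]
Sum = 20 + 48 + 38 + 25 + 47 + 44 + 46 + 15 = 283
Avg velocity = 283 / 8 = 35.38 points/sprint

35.38 points/sprint


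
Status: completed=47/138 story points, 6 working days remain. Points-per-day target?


Formula: Required rate = Remaining points / Days left
Remaining = 138 - 47 = 91 points
Required rate = 91 / 6 = 15.17 points/day

15.17 points/day


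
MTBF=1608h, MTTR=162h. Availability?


Availability = MTBF / (MTBF + MTTR)
Availability = 1608 / (1608 + 162)
Availability = 1608 / 1770
Availability = 90.8475%

90.8475%


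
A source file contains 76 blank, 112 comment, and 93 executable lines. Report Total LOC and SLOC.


Total LOC = blank + comment + code
Total LOC = 76 + 112 + 93 = 281
SLOC (source only) = code = 93

Total LOC: 281, SLOC: 93


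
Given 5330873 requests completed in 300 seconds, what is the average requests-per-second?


Formula: throughput = requests / seconds
throughput = 5330873 / 300
throughput = 17769.58 requests/second

17769.58 requests/second


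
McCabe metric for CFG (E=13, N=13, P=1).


Formula: V(G) = E - N + 2P
V(G) = 13 - 13 + 2*1
V(G) = 0 + 2
V(G) = 2

2


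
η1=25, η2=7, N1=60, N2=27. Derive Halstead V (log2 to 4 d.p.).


Formula: V = N * log2(η), where N = N1 + N2 and η = η1 + η2
η = 25 + 7 = 32
N = 60 + 27 = 87
log2(32) ≈ 5.0000
V = 87 * 5.0000 = 435.00

435.00


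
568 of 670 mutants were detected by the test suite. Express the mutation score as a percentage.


Mutation score = killed / total * 100
Mutation score = 568 / 670 * 100
Mutation score = 84.78%

84.78%


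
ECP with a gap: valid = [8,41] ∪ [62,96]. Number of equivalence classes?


Valid ranges: [8,41] and [62,96]
Class 1: x < 8 — invalid
Class 2: 8 ≤ x ≤ 41 — valid
Class 3: 41 < x < 62 — invalid (gap between ranges)
Class 4: 62 ≤ x ≤ 96 — valid
Class 5: x > 96 — invalid
Total equivalence classes: 5

5 equivalence classes


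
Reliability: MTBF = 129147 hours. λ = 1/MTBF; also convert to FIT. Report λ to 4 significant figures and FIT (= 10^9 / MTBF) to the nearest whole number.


Formula: λ = 1 / MTBF; FIT = λ × 1e9 = 1e9 / MTBF
λ = 1 / 129147 ≈ 7.743e-06 failures/hour
FIT = 1e9 / 129147 ≈ 7743 failures per 1e9 hours (nearest whole number)

λ = 7.743e-06 /h, FIT = 7743


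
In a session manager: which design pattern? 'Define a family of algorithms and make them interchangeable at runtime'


This matches the Strategy pattern

Strategy


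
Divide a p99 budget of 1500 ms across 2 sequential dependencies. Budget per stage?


Formula: per_stage = total_budget / stages
per_stage = 1500 / 2
per_stage = 750.0 ms

750.0 ms


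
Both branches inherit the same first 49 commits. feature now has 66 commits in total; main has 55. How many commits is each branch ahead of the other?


Common ancestor: commit #49
feature commits after divergence: 66 - 49 = 17
main commits after divergence: 55 - 49 = 6
feature is 17 commits ahead of main
main is 6 commits ahead of feature

feature ahead: 17, main ahead: 6


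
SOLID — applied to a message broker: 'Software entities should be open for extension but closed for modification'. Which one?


This describes the Open/Closed Principle (OCP)

Open/Closed Principle (OCP)


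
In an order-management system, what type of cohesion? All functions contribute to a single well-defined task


Reasoning: Best: single purpose
Type: Functional cohesion

Functional cohesion


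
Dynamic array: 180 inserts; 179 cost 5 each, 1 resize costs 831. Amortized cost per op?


Formula: Amortized cost = Total cost / Operations
Total cost = (179 * 5) + (1 * 831)
Total cost = 895 + 831 = 1726
Amortized = 1726 / 180 = 9.5889

9.5889


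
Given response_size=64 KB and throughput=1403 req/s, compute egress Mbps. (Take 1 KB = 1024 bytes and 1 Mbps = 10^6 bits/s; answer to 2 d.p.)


Formula: Mbps = payload_bytes * RPS * 8 / 1e6
Payload per request = 64 KB = 64 * 1024 = 65536 bytes
Total bytes/sec = 65536 * 1403 = 91947008
Total bits/sec = 91947008 * 8 = 735576064
Mbps = 735576064 / 1e6 = 735.58

735.58 Mbps


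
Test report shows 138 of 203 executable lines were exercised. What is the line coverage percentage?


Coverage = covered / total * 100
Coverage = 138 / 203 * 100
Coverage = 67.98%

67.98%


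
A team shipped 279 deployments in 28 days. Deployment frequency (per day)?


Formula: deployments per day = releases / days
= 279 / 28
= 9.964 deploys/day
(equivalently, 69.75 deploys/week)

9.964 deploys/day


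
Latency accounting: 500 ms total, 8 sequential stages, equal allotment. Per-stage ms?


Formula: per_stage = total_budget / stages
per_stage = 500 / 8
per_stage = 62.5 ms

62.5 ms


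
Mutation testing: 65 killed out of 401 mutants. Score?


Mutation score = killed / total * 100
Mutation score = 65 / 401 * 100
Mutation score = 16.21%

16.21%


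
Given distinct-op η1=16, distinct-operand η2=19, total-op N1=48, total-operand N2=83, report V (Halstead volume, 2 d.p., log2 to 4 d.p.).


Formula: V = N * log2(η), where N = N1 + N2 and η = η1 + η2
η = 16 + 19 = 35
N = 48 + 83 = 131
log2(35) ≈ 5.1293
V = 131 * 5.1293 = 671.94

671.94


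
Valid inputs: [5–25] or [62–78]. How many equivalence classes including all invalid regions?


Valid ranges: [5,25] and [62,78]
Class 1: x < 5 — invalid
Class 2: 5 ≤ x ≤ 25 — valid
Class 3: 25 < x < 62 — invalid (gap between ranges)
Class 4: 62 ≤ x ≤ 78 — valid
Class 5: x > 78 — invalid
Total equivalence classes: 5

5 equivalence classes


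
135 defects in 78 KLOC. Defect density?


Defect density = defects / KLOC
Defect density = 135 / 78
Defect density = 1.731 defects/KLOC

1.731 defects/KLOC


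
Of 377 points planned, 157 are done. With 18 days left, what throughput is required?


Formula: Required rate = Remaining points / Days left
Remaining = 377 - 157 = 220 points
Required rate = 220 / 18 = 12.22 points/day

12.22 points/day


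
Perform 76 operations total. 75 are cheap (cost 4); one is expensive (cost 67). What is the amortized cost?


Formula: Amortized cost = Total cost / Operations
Total cost = (75 * 4) + (1 * 67)
Total cost = 300 + 67 = 367
Amortized = 367 / 76 = 4.8289

4.8289


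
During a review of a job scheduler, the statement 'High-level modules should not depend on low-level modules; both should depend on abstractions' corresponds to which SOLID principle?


This describes the Dependency Inversion Principle (DIP)

Dependency Inversion Principle (DIP)


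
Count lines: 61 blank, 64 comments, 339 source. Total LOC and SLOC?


Total LOC = blank + comment + code
Total LOC = 61 + 64 + 339 = 464
SLOC (source only) = code = 339

Total LOC: 464, SLOC: 339


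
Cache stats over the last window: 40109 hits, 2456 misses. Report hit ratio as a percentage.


Formula: hit rate = hits / (hits + misses) * 100
hit rate = 40109 / (40109 + 2456) * 100
hit rate = 40109 / 42565 * 100
hit rate = 94.23%

94.23%


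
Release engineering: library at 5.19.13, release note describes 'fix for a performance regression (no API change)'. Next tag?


Current: 5.19.13
Change category: 'fix for a performance regression (no API change)' → patch bump
SemVer rule: patch bump → increment PATCH (MAJOR and MINOR unchanged)
New: 5.19.14

5.19.14


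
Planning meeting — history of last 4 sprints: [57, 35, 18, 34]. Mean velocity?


Formula: Avg velocity = Total points / Number of sprints
Points: [57, 35, 18, 34]
Sum = 57 + 35 + 18 + 34 = 144
Avg velocity = 144 / 4 = 36.0 points/sprint

36.0 points/sprint


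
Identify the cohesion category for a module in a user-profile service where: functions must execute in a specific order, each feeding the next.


Reasoning: Output of one is input to next
Type: Sequential cohesion

Sequential cohesion


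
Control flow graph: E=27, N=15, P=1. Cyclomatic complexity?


Formula: V(G) = E - N + 2P
V(G) = 27 - 15 + 2*1
V(G) = 12 + 2
V(G) = 14

14


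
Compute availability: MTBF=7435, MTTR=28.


Availability = MTBF / (MTBF + MTTR)
Availability = 7435 / (7435 + 28)
Availability = 7435 / 7463
Availability = 99.6248%

99.6248%


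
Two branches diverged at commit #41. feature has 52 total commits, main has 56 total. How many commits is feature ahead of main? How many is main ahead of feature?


Common ancestor: commit #41
feature commits after divergence: 52 - 41 = 11
main commits after divergence: 56 - 41 = 15
feature is 11 commits ahead of main
main is 15 commits ahead of feature

feature ahead: 11, main ahead: 15


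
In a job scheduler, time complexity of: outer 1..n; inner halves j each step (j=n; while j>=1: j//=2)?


Reasoning: n times log n
Complexity: O(n log n)

O(n log n)


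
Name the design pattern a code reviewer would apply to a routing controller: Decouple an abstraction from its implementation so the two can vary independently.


This matches the Bridge pattern

Bridge


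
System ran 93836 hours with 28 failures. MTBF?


Formula: MTBF = Total operating time / Number of failures
MTBF = 93836 / 28
MTBF = 3351.29 hours

3351.29 hours


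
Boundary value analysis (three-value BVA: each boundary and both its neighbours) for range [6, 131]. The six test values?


Range: [6, 131]
Boundaries: just below min, min, min+1, max-1, max, just above max
Values: [5, 6, 7, 130, 131, 132]

[5, 6, 7, 130, 131, 132]


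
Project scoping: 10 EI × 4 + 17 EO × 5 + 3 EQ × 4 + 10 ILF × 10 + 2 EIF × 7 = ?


UFP = EI*4 + EO*5 + EQ*4 + ILF*10 + EIF*7
UFP = 10*4 + 17*5 + 3*4 + 10*10 + 2*7
UFP = 40 + 85 + 12 + 100 + 14
UFP = 251

251


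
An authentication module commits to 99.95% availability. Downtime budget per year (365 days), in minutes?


Formula: allowed downtime = period * (100 - SLA) / 100
Period (year (365 days)) = 525600 minutes
Unavailability fraction = (100 - 99.95) / 100
Allowed downtime = 525600 * (100 - 99.95) / 100
Allowed downtime = 262.8 minutes

262.8 minutes


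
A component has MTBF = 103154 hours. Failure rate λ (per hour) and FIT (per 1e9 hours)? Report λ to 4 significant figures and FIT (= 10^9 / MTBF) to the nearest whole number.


Formula: λ = 1 / MTBF; FIT = λ × 1e9 = 1e9 / MTBF
λ = 1 / 103154 ≈ 9.694e-06 failures/hour
FIT = 1e9 / 103154 ≈ 9694 failures per 1e9 hours (nearest whole number)

λ = 9.694e-06 /h, FIT = 9694


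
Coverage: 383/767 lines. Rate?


Coverage = covered / total * 100
Coverage = 383 / 767 * 100
Coverage = 49.93%

49.93%


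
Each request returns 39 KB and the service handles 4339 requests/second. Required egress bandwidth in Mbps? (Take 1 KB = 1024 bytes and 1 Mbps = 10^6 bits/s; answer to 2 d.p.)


Formula: Mbps = payload_bytes * RPS * 8 / 1e6
Payload per request = 39 KB = 39 * 1024 = 39936 bytes
Total bytes/sec = 39936 * 4339 = 173282304
Total bits/sec = 173282304 * 8 = 1386258432
Mbps = 1386258432 / 1e6 = 1386.26

1386.26 Mbps


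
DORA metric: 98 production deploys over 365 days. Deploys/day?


Formula: deployments per day = releases / days
= 98 / 365
= 0.268 deploys/day
(equivalently, 1.88 deploys/week)

0.268 deploys/day


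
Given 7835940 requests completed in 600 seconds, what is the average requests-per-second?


Formula: throughput = requests / seconds
throughput = 7835940 / 600
throughput = 13059.9 requests/second

13059.9 requests/second


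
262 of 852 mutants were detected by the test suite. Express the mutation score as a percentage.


Mutation score = killed / total * 100
Mutation score = 262 / 852 * 100
Mutation score = 30.75%

30.75%


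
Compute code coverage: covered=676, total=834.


Coverage = covered / total * 100
Coverage = 676 / 834 * 100
Coverage = 81.06%

81.06%


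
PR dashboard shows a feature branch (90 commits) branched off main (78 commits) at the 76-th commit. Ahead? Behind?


Common ancestor: commit #76
feature commits after divergence: 90 - 76 = 14
main commits after divergence: 78 - 76 = 2
feature is 14 commits ahead of main
main is 2 commits ahead of feature

feature ahead: 14, main ahead: 2


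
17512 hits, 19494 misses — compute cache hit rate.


Formula: hit rate = hits / (hits + misses) * 100
hit rate = 17512 / (17512 + 19494) * 100
hit rate = 17512 / 37006 * 100
hit rate = 47.32%

47.32%


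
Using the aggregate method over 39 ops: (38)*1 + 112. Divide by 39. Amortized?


Formula: Amortized cost = Total cost / Operations
Total cost = (38 * 1) + (1 * 112)
Total cost = 38 + 112 = 150
Amortized = 150 / 39 = 3.8462

3.8462


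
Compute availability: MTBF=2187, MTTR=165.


Availability = MTBF / (MTBF + MTTR)
Availability = 2187 / (2187 + 165)
Availability = 2187 / 2352
Availability = 92.9847%

92.9847%


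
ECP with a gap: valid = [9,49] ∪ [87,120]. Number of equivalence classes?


Valid ranges: [9,49] and [87,120]
Class 1: x < 9 — invalid
Class 2: 9 ≤ x ≤ 49 — valid
Class 3: 49 < x < 87 — invalid (gap between ranges)
Class 4: 87 ≤ x ≤ 120 — valid
Class 5: x > 120 — invalid
Total equivalence classes: 5

5 equivalence classes


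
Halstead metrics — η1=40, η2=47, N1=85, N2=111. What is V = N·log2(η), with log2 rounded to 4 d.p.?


Formula: V = N * log2(η), where N = N1 + N2 and η = η1 + η2
η = 40 + 47 = 87
N = 85 + 111 = 196
log2(87) ≈ 6.4429
V = 196 * 6.4429 = 1262.81

1262.81


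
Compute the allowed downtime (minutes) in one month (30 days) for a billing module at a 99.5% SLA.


Formula: allowed downtime = period * (100 - SLA) / 100
Period (month (30 days)) = 43200 minutes
Unavailability fraction = (100 - 99.5) / 100
Allowed downtime = 43200 * (100 - 99.5) / 100
Allowed downtime = 216.0 minutes

216.0 minutes


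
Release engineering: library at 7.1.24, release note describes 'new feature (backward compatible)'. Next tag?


Current: 7.1.24
Change category: 'new feature (backward compatible)' → minor bump
SemVer rule: minor bump → increment MINOR, reset PATCH to 0 (MAJOR unchanged)
New: 7.2.0

7.2.0


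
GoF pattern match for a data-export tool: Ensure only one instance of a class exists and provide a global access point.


This matches the Singleton pattern

Singleton


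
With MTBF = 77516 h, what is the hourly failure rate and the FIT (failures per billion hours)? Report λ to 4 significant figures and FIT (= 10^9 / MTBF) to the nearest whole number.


Formula: λ = 1 / MTBF; FIT = λ × 1e9 = 1e9 / MTBF
λ = 1 / 77516 ≈ 1.290e-05 failures/hour
FIT = 1e9 / 77516 ≈ 12901 failures per 1e9 hours (nearest whole number)

λ = 1.290e-05 /h, FIT = 12901


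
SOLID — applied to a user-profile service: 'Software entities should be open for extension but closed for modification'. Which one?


This describes the Open/Closed Principle (OCP)

Open/Closed Principle (OCP)


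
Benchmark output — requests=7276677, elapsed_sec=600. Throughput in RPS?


Formula: throughput = requests / seconds
throughput = 7276677 / 600
throughput = 12127.8 requests/second

12127.8 requests/second


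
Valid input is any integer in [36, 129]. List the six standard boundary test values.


Range: [36, 129]
Boundaries: just below min, min, min+1, max-1, max, just above max
Values: [35, 36, 37, 128, 129, 130]

[35, 36, 37, 128, 129, 130]


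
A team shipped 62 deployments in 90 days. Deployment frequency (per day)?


Formula: deployments per day = releases / days
= 62 / 90
= 0.689 deploys/day
(equivalently, 4.82 deploys/week)

0.689 deploys/day


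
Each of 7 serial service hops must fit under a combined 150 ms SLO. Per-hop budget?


Formula: per_stage = total_budget / stages
per_stage = 150 / 7
per_stage = 21.43 ms

21.43 ms


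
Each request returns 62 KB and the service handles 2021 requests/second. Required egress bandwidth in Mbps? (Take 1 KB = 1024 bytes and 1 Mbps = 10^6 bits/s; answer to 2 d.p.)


Formula: Mbps = payload_bytes * RPS * 8 / 1e6
Payload per request = 62 KB = 62 * 1024 = 63488 bytes
Total bytes/sec = 63488 * 2021 = 128309248
Total bits/sec = 128309248 * 8 = 1026473984
Mbps = 1026473984 / 1e6 = 1026.47

1026.47 Mbps


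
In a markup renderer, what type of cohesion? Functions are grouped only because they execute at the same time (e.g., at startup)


Reasoning: Related by timing only
Type: Temporal cohesion

Temporal cohesion


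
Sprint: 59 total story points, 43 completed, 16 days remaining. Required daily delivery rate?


Formula: Required rate = Remaining points / Days left
Remaining = 59 - 43 = 16 points
Required rate = 16 / 16 = 1.0 points/day

1.0 points/day


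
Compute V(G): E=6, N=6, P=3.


Formula: V(G) = E - N + 2P
V(G) = 6 - 6 + 2*3
V(G) = 0 + 6
V(G) = 6

6


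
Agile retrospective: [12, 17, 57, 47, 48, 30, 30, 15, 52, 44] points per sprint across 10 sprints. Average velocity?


Formula: Avg velocity = Total points / Number of sprints
Points: [12, 17, 57, 47, 48, 30, 30, 15, 52, 44]
Sum = 12 + 17 + 57 + 47 + 48 + 30 + 30 + 15 + 52 + 44 = 352
Avg velocity = 352 / 10 = 35.2 points/sprint

35.2 points/sprint


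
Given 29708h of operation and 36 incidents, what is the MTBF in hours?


Formula: MTBF = Total operating time / Number of failures
MTBF = 29708 / 36
MTBF = 825.22 hours

825.22 hours


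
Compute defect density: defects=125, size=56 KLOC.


Defect density = defects / KLOC
Defect density = 125 / 56
Defect density = 2.232 defects/KLOC

2.232 defects/KLOC


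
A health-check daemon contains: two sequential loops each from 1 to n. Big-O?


Reasoning: sequential dominates: O(n) + O(n) = O(n)
Complexity: O(n)

O(n)


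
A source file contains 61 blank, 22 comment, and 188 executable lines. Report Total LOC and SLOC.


Total LOC = blank + comment + code
Total LOC = 61 + 22 + 188 = 271
SLOC (source only) = code = 188

Total LOC: 271, SLOC: 188


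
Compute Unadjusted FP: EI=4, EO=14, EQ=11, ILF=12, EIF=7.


UFP = EI*4 + EO*5 + EQ*4 + ILF*10 + EIF*7
UFP = 4*4 + 14*5 + 11*4 + 12*10 + 7*7
UFP = 16 + 70 + 44 + 120 + 49
UFP = 299

299


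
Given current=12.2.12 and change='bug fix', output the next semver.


Current: 12.2.12
Change category: 'bug fix' → patch bump
SemVer rule: patch bump → increment PATCH (MAJOR and MINOR unchanged)
New: 12.2.13

12.2.13


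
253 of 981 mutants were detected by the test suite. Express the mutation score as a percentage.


Mutation score = killed / total * 100
Mutation score = 253 / 981 * 100
Mutation score = 25.79%

25.79%


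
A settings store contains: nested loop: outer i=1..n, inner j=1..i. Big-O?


Reasoning: triangle: n(n+1)/2 ~ n^2/2
Complexity: O(n^2)

O(n^2)


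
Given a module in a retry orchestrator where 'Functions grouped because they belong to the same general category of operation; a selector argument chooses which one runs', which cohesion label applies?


Reasoning: Grouped by category of activity, not by data or sequence
Type: Logical cohesion

Logical cohesion


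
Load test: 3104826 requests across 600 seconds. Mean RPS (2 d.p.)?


Formula: throughput = requests / seconds
throughput = 3104826 / 600
throughput = 5174.71 requests/second

5174.71 requests/second


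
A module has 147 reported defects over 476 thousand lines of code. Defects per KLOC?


Defect density = defects / KLOC
Defect density = 147 / 476
Defect density = 0.309 defects/KLOC

0.309 defects/KLOC


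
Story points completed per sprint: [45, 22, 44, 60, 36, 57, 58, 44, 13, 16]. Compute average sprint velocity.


Formula: Avg velocity = Total points / Number of sprints
Points: [45, 22, 44, 60, 36, 57, 58, 44, 13, 16]
Sum = 45 + 22 + 44 + 60 + 36 + 57 + 58 + 44 + 13 + 16 = 395
Avg velocity = 395 / 10 = 39.5 points/sprint

39.5 points/sprint


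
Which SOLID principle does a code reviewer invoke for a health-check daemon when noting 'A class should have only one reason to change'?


This describes the Single Responsibility Principle (SRP)

Single Responsibility Principle (SRP)


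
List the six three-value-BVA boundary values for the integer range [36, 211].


Range: [36, 211]
Boundaries: just below min, min, min+1, max-1, max, just above max
Values: [35, 36, 37, 210, 211, 212]

[35, 36, 37, 210, 211, 212]


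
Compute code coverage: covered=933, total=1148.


Coverage = covered / total * 100
Coverage = 933 / 1148 * 100
Coverage = 81.27%

81.27%


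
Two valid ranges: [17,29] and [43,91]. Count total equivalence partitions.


Valid ranges: [17,29] and [43,91]
Class 1: x < 17 — invalid
Class 2: 17 ≤ x ≤ 29 — valid
Class 3: 29 < x < 43 — invalid (gap between ranges)
Class 4: 43 ≤ x ≤ 91 — valid
Class 5: x > 91 — invalid
Total equivalence classes: 5

5 equivalence classes


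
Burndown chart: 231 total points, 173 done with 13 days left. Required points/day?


Formula: Required rate = Remaining points / Days left
Remaining = 231 - 173 = 58 points
Required rate = 58 / 13 = 4.46 points/day

4.46 points/day


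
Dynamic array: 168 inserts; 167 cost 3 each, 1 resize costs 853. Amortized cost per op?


Formula: Amortized cost = Total cost / Operations
Total cost = (167 * 3) + (1 * 853)
Total cost = 501 + 853 = 1354
Amortized = 1354 / 168 = 8.0595

8.0595


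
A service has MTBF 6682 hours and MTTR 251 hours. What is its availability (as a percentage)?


Availability = MTBF / (MTBF + MTTR)
Availability = 6682 / (6682 + 251)
Availability = 6682 / 6933
Availability = 96.3796%

96.3796%


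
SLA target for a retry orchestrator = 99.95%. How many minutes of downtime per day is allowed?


Formula: allowed downtime = period * (100 - SLA) / 100
Period (day) = 1440 minutes
Unavailability fraction = (100 - 99.95) / 100
Allowed downtime = 1440 * (100 - 99.95) / 100
Allowed downtime = 0.72 minutes

0.72 minutes


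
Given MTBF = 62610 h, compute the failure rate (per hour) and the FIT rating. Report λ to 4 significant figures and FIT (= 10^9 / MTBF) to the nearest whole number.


Formula: λ = 1 / MTBF; FIT = λ × 1e9 = 1e9 / MTBF
λ = 1 / 62610 ≈ 1.597e-05 failures/hour
FIT = 1e9 / 62610 ≈ 15972 failures per 1e9 hours (nearest whole number)

λ = 1.597e-05 /h, FIT = 15972


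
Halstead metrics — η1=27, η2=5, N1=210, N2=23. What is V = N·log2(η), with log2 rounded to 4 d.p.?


Formula: V = N * log2(η), where N = N1 + N2 and η = η1 + η2
η = 27 + 5 = 32
N = 210 + 23 = 233
log2(32) ≈ 5.0000
V = 233 * 5.0000 = 1165.00

1165.00


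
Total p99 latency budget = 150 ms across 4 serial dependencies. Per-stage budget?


Formula: per_stage = total_budget / stages
per_stage = 150 / 4
per_stage = 37.5 ms

37.5 ms


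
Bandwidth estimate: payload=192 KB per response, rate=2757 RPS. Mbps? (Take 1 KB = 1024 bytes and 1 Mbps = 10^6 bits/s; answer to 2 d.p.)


Formula: Mbps = payload_bytes * RPS * 8 / 1e6
Payload per request = 192 KB = 192 * 1024 = 196608 bytes
Total bytes/sec = 196608 * 2757 = 542048256
Total bits/sec = 542048256 * 8 = 4336386048
Mbps = 4336386048 / 1e6 = 4336.39

4336.39 Mbps


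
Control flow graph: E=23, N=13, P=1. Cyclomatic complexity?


Formula: V(G) = E - N + 2P
V(G) = 23 - 13 + 2*1
V(G) = 10 + 2
V(G) = 12

12


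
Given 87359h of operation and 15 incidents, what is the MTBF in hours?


Formula: MTBF = Total operating time / Number of failures
MTBF = 87359 / 15
MTBF = 5823.93 hours

5823.93 hours


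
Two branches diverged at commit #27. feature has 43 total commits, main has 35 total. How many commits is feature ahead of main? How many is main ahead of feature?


Common ancestor: commit #27
feature commits after divergence: 43 - 27 = 16
main commits after divergence: 35 - 27 = 8
feature is 16 commits ahead of main
main is 8 commits ahead of feature

feature ahead: 16, main ahead: 8


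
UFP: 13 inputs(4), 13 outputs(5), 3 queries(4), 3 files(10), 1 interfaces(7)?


UFP = EI*4 + EO*5 + EQ*4 + ILF*10 + EIF*7
UFP = 13*4 + 13*5 + 3*4 + 3*10 + 1*7
UFP = 52 + 65 + 12 + 30 + 7
UFP = 166

166


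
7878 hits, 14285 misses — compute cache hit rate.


Formula: hit rate = hits / (hits + misses) * 100
hit rate = 7878 / (7878 + 14285) * 100
hit rate = 7878 / 22163 * 100
hit rate = 35.55%

35.55%


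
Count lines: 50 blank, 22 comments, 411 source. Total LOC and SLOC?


Total LOC = blank + comment + code
Total LOC = 50 + 22 + 411 = 483
SLOC (source only) = code = 411

Total LOC: 483, SLOC: 411


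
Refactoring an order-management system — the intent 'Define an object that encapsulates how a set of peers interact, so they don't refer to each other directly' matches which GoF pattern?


This matches the Mediator pattern

Mediator


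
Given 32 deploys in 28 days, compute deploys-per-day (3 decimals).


Formula: deployments per day = releases / days
= 32 / 28
= 1.143 deploys/day
(equivalently, 8.0 deploys/week)

1.143 deploys/day


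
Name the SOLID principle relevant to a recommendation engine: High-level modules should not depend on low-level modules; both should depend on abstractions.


This describes the Dependency Inversion Principle (DIP)

Dependency Inversion Principle (DIP)


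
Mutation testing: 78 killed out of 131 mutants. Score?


Mutation score = killed / total * 100
Mutation score = 78 / 131 * 100
Mutation score = 59.54%

59.54%


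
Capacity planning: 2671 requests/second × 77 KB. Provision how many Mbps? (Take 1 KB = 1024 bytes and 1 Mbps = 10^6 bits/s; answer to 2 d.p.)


Formula: Mbps = payload_bytes * RPS * 8 / 1e6
Payload per request = 77 KB = 77 * 1024 = 78848 bytes
Total bytes/sec = 78848 * 2671 = 210603008
Total bits/sec = 210603008 * 8 = 1684824064
Mbps = 1684824064 / 1e6 = 1684.82

1684.82 Mbps


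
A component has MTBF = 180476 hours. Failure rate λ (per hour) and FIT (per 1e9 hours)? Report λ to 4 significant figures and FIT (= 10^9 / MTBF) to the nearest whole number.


Formula: λ = 1 / MTBF; FIT = λ × 1e9 = 1e9 / MTBF
λ = 1 / 180476 ≈ 5.541e-06 failures/hour
FIT = 1e9 / 180476 ≈ 5541 failures per 1e9 hours (nearest whole number)

λ = 5.541e-06 /h, FIT = 5541


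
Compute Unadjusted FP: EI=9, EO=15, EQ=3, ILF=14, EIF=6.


UFP = EI*4 + EO*5 + EQ*4 + ILF*10 + EIF*7
UFP = 9*4 + 15*5 + 3*4 + 14*10 + 6*7
UFP = 36 + 75 + 12 + 140 + 42
UFP = 305

305


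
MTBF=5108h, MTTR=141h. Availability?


Availability = MTBF / (MTBF + MTTR)
Availability = 5108 / (5108 + 141)
Availability = 5108 / 5249
Availability = 97.3138%

97.3138%


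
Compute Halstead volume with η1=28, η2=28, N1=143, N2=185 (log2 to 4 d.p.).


Formula: V = N * log2(η), where N = N1 + N2 and η = η1 + η2
η = 28 + 28 = 56
N = 143 + 185 = 328
log2(56) ≈ 5.8074
V = 328 * 5.8074 = 1904.83

1904.83


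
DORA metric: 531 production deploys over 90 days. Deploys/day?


Formula: deployments per day = releases / days
= 531 / 90
= 5.9 deploys/day
(equivalently, 41.3 deploys/week)

5.9 deploys/day


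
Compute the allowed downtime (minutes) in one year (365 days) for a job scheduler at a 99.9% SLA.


Formula: allowed downtime = period * (100 - SLA) / 100
Period (year (365 days)) = 525600 minutes
Unavailability fraction = (100 - 99.9) / 100
Allowed downtime = 525600 * (100 - 99.9) / 100
Allowed downtime = 525.6 minutes

525.6 minutes


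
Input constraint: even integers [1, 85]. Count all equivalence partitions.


Constraint: even integers in [1, 85]
Class 1: x < 1 — out-of-range invalid
Class 2: x in [1,85] but odd — wrong type invalid
Class 3: x in [1,85] and even — valid
Class 4: x > 85 — out-of-range invalid
Total equivalence classes: 4

4 equivalence classes


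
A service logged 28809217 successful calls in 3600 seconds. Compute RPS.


Formula: throughput = requests / seconds
throughput = 28809217 / 3600
throughput = 8002.56 requests/second

8002.56 requests/second


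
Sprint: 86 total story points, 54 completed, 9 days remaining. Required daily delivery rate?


Formula: Required rate = Remaining points / Days left
Remaining = 86 - 54 = 32 points
Required rate = 32 / 9 = 3.56 points/day

3.56 points/day


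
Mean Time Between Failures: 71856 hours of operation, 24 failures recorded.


Formula: MTBF = Total operating time / Number of failures
MTBF = 71856 / 24
MTBF = 2994.0 hours

2994.0 hours


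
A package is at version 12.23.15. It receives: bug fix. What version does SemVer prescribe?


Current: 12.23.15
Change category: 'bug fix' → patch bump
SemVer rule: patch bump → increment PATCH (MAJOR and MINOR unchanged)
New: 12.23.16

12.23.16


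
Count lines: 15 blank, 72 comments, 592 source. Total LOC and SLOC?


Total LOC = blank + comment + code
Total LOC = 15 + 72 + 592 = 679
SLOC (source only) = code = 592

Total LOC: 679, SLOC: 592


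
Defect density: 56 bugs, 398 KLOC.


Defect density = defects / KLOC
Defect density = 56 / 398
Defect density = 0.141 defects/KLOC

0.141 defects/KLOC


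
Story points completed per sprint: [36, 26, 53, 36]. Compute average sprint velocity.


Formula: Avg velocity = Total points / Number of sprints
Points: [36, 26, 53, 36]
Sum = 36 + 26 + 53 + 36 = 151
Avg velocity = 151 / 4 = 37.75 points/sprint

37.75 points/sprint


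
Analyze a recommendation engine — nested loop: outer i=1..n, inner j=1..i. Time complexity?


Reasoning: triangle: n(n+1)/2 ~ n^2/2
Complexity: O(n^2)

O(n^2)


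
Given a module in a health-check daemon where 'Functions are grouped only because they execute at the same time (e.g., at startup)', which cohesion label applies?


Reasoning: Related by timing only
Type: Temporal cohesion

Temporal cohesion


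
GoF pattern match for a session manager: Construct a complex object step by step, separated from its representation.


This matches the Builder pattern

Builder


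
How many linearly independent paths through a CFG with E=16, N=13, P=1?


Formula: V(G) = E - N + 2P
V(G) = 16 - 13 + 2*1
V(G) = 3 + 2
V(G) = 5

5


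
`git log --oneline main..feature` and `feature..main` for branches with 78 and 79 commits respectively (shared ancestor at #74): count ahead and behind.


Common ancestor: commit #74
feature commits after divergence: 78 - 74 = 4
main commits after divergence: 79 - 74 = 5
feature is 4 commits ahead of main
main is 5 commits ahead of feature

feature ahead: 4, main ahead: 5


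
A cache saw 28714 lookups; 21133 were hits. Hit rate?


Formula: hit rate = hits / (hits + misses) * 100
hit rate = 21133 / (21133 + 7581) * 100
hit rate = 21133 / 28714 * 100
hit rate = 73.6%

73.6%


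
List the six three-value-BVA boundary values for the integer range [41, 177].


Range: [41, 177]
Boundaries: just below min, min, min+1, max-1, max, just above max
Values: [40, 41, 42, 176, 177, 178]

[40, 41, 42, 176, 177, 178]


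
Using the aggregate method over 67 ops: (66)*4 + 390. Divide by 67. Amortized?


Formula: Amortized cost = Total cost / Operations
Total cost = (66 * 4) + (1 * 390)
Total cost = 264 + 390 = 654
Amortized = 654 / 67 = 9.7612

9.7612


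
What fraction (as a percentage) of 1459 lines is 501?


Coverage = covered / total * 100
Coverage = 501 / 1459 * 100
Coverage = 34.34%

34.34%


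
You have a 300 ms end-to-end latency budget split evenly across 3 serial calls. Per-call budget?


Formula: per_stage = total_budget / stages
per_stage = 300 / 3
per_stage = 100.0 ms

100.0 ms


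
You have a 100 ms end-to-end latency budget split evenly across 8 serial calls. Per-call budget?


Formula: per_stage = total_budget / stages
per_stage = 100 / 8
per_stage = 12.5 ms

12.5 ms


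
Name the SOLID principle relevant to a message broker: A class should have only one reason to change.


This describes the Single Responsibility Principle (SRP)

Single Responsibility Principle (SRP)


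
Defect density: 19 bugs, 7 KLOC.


Defect density = defects / KLOC
Defect density = 19 / 7
Defect density = 2.714 defects/KLOC

2.714 defects/KLOC


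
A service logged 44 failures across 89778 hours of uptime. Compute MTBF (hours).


Formula: MTBF = Total operating time / Number of failures
MTBF = 89778 / 44
MTBF = 2040.41 hours

2040.41 hours


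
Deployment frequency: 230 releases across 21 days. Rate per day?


Formula: deployments per day = releases / days
= 230 / 21
= 10.952 deploys/day
(equivalently, 76.67 deploys/week)

10.952 deploys/day


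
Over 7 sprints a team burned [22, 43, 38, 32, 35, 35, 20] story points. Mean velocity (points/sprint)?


Formula: Avg velocity = Total points / Number of sprints
Points: [22, 43, 38, 32, 35, 35, 20]
Sum = 22 + 43 + 38 + 32 + 35 + 35 + 20 = 225
Avg velocity = 225 / 7 = 32.14 points/sprint

32.14 points/sprint


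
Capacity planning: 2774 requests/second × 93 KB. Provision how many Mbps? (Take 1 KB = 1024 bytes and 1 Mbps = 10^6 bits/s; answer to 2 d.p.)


Formula: Mbps = payload_bytes * RPS * 8 / 1e6
Payload per request = 93 KB = 93 * 1024 = 95232 bytes
Total bytes/sec = 95232 * 2774 = 264173568
Total bits/sec = 264173568 * 8 = 2113388544
Mbps = 2113388544 / 1e6 = 2113.39

2113.39 Mbps


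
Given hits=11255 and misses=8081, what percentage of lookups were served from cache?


Formula: hit rate = hits / (hits + misses) * 100
hit rate = 11255 / (11255 + 8081) * 100
hit rate = 11255 / 19336 * 100
hit rate = 58.21%

58.21%


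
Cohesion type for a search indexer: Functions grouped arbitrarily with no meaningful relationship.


Reasoning: Worst: random grouping
Type: Coincidental cohesion

Coincidental cohesion


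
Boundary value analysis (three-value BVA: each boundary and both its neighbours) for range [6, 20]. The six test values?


Range: [6, 20]
Boundaries: just below min, min, min+1, max-1, max, just above max
Values: [5, 6, 7, 19, 20, 21]

[5, 6, 7, 19, 20, 21]


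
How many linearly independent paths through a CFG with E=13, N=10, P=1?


Formula: V(G) = E - N + 2P
V(G) = 13 - 10 + 2*1
V(G) = 3 + 2
V(G) = 5

5


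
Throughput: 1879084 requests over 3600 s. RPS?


Formula: throughput = requests / seconds
throughput = 1879084 / 3600
throughput = 521.97 requests/second

521.97 requests/second


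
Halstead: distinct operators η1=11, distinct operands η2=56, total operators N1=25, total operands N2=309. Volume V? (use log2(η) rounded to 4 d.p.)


Formula: V = N * log2(η), where N = N1 + N2 and η = η1 + η2
η = 11 + 56 = 67
N = 25 + 309 = 334
log2(67) ≈ 6.0661
V = 334 * 6.0661 = 2026.08

2026.08


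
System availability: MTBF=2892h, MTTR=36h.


Availability = MTBF / (MTBF + MTTR)
Availability = 2892 / (2892 + 36)
Availability = 2892 / 2928
Availability = 98.7705%

98.7705%


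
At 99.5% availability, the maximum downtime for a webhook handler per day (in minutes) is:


Formula: allowed downtime = period * (100 - SLA) / 100
Period (day) = 1440 minutes
Unavailability fraction = (100 - 99.5) / 100
Allowed downtime = 1440 * (100 - 99.5) / 100
Allowed downtime = 7.2 minutes

7.2 minutes


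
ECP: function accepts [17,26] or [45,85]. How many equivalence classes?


Valid ranges: [17,26] and [45,85]
Class 1: x < 17 — invalid
Class 2: 17 ≤ x ≤ 26 — valid
Class 3: 26 < x < 45 — invalid (gap between ranges)
Class 4: 45 ≤ x ≤ 85 — valid
Class 5: x > 85 — invalid
Total equivalence classes: 5

5 equivalence classes


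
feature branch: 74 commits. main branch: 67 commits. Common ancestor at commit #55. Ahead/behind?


Common ancestor: commit #55
feature commits after divergence: 74 - 55 = 19
main commits after divergence: 67 - 55 = 12
feature is 19 commits ahead of main
main is 12 commits ahead of feature

feature ahead: 19, main ahead: 12


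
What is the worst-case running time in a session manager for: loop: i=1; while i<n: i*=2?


Reasoning: i doubles each step so iterations are log2(n)
Complexity: O(log n)

O(log n)


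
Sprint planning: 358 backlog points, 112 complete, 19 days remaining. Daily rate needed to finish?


Formula: Required rate = Remaining points / Days left
Remaining = 358 - 112 = 246 points
Required rate = 246 / 19 = 12.95 points/day

12.95 points/day


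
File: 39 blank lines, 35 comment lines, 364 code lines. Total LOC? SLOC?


Total LOC = blank + comment + code
Total LOC = 39 + 35 + 364 = 438
SLOC (source only) = code = 364

Total LOC: 438, SLOC: 364


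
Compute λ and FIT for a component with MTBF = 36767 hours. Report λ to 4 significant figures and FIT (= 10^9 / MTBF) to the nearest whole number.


Formula: λ = 1 / MTBF; FIT = λ × 1e9 = 1e9 / MTBF
λ = 1 / 36767 ≈ 2.720e-05 failures/hour
FIT = 1e9 / 36767 ≈ 27198 failures per 1e9 hours (nearest whole number)

λ = 2.720e-05 /h, FIT = 27198


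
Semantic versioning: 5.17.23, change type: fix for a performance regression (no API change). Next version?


Current: 5.17.23
Change category: 'fix for a performance regression (no API change)' → patch bump
SemVer rule: patch bump → increment PATCH (MAJOR and MINOR unchanged)
New: 5.17.24

5.17.24


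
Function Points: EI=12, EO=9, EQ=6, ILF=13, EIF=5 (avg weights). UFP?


UFP = EI*4 + EO*5 + EQ*4 + ILF*10 + EIF*7
UFP = 12*4 + 9*5 + 6*4 + 13*10 + 5*7
UFP = 48 + 45 + 24 + 130 + 35
UFP = 282

282


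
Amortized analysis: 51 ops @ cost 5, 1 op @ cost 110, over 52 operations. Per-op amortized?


Formula: Amortized cost = Total cost / Operations
Total cost = (51 * 5) + (1 * 110)
Total cost = 255 + 110 = 365
Amortized = 365 / 52 = 7.0192

7.0192


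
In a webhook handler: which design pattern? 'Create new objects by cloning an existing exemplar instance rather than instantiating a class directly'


This matches the Prototype pattern

Prototype


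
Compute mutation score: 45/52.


Mutation score = killed / total * 100
Mutation score = 45 / 52 * 100
Mutation score = 86.54%

86.54%
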